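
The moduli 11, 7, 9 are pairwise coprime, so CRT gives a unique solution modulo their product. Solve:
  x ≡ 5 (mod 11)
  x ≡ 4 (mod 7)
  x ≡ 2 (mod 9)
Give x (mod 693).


Moduli 11, 7, 9 are pairwise coprime; by CRT there is a unique solution modulo M = 11 · 7 · 9 = 693.
Solve pairwise, accumulating the modulus:
  Start with x ≡ 5 (mod 11).
  Combine with x ≡ 4 (mod 7): since gcd(11, 7) = 1, we get a unique residue mod 77.
    Write x = 5 + 11·t and substitute into x ≡ 4 (mod 7): 11·t ≡ 4 − 5 = -1 (mod 7).
    Reduce coefficients mod 7: 4·t ≡ 6 (mod 7).
    The inverse of 4 mod 7 is 2 (since 4·2 = 8 = 1·7 + 1), so t ≡ 2·6 = 12 ≡ 5 (mod 7).
    Then x = 5 + 11·5 = 60, valid modulo lcm(11, 7) = 77: x ≡ 60 (mod 77).
  Combine with x ≡ 2 (mod 9): since gcd(77, 9) = 1, we get a unique residue mod 693.
    Write x = 60 + 77·t and substitute into x ≡ 2 (mod 9): 77·t ≡ 2 − 60 = -58 (mod 9).
    Reduce coefficients mod 9: 5·t ≡ 5 (mod 9).
    The inverse of 5 mod 9 is 2 (since 5·2 = 10 = 1·9 + 1), so t ≡ 2·5 = 10 ≡ 1 (mod 9).
    Then x = 60 + 77·1 = 137, valid modulo lcm(77, 9) = 693: x ≡ 137 (mod 693).
Verify: 137 mod 11 = 5 ✓, 137 mod 7 = 4 ✓, 137 mod 9 = 2 ✓.

x ≡ 137 (mod 693).


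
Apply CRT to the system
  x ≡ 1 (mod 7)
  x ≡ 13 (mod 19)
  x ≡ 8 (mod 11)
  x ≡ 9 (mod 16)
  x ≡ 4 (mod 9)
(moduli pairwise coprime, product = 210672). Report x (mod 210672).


Product of moduli M = 7 · 19 · 11 · 16 · 9 = 210672.
Merge one congruence at a time:
  Start: x ≡ 1 (mod 7).
  Combine with x ≡ 13 (mod 19); new modulus lcm = 133.
    Write x = 1 + 7·t and substitute into x ≡ 13 (mod 19): 7·t ≡ 13 − 1 = 12 (mod 19).
    The inverse of 7 mod 19 is 11 (since 7·11 = 77 = 4·19 + 1), so t ≡ 11·12 = 132 ≡ 18 (mod 19).
    Then x = 1 + 7·18 = 127, valid modulo lcm(7, 19) = 133: x ≡ 127 (mod 133).
  Combine with x ≡ 8 (mod 11); new modulus lcm = 1463.
    Write x = 127 + 133·t and substitute into x ≡ 8 (mod 11): 133·t ≡ 8 − 127 = -119 (mod 11).
    Reduce coefficients mod 11: 1·t ≡ 2 (mod 11).
    So t ≡ 2 (mod 11).
    Then x = 127 + 133·2 = 393, valid modulo lcm(133, 11) = 1463: x ≡ 393 (mod 1463).
  Combine with x ≡ 9 (mod 16); new modulus lcm = 23408.
    Write x = 393 + 1463·t and substitute into x ≡ 9 (mod 16): 1463·t ≡ 9 − 393 = -384 (mod 16).
    Reduce coefficients mod 16: 7·t ≡ 0 (mod 16).
    The inverse of 7 mod 16 is 7 (since 7·7 = 49 = 3·16 + 1), so t ≡ 7·0 = 0 ≡ 0 (mod 16).
    Then x = 393 + 1463·0 = 393, valid modulo lcm(1463, 16) = 23408: x ≡ 393 (mod 23408).
  Combine with x ≡ 4 (mod 9); new modulus lcm = 210672.
    Write x = 393 + 23408·t and substitute into x ≡ 4 (mod 9): 23408·t ≡ 4 − 393 = -389 (mod 9).
    Reduce coefficients mod 9: 8·t ≡ 7 (mod 9).
    The inverse of 8 mod 9 is 8 (since 8·8 = 64 = 7·9 + 1), so t ≡ 8·7 = 56 ≡ 2 (mod 9).
    Then x = 393 + 23408·2 = 47209, valid modulo lcm(23408, 9) = 210672: x ≡ 47209 (mod 210672).
Verify against each original: 47209 mod 7 = 1, 47209 mod 19 = 13, 47209 mod 11 = 8, 47209 mod 16 = 9, 47209 mod 9 = 4.

x ≡ 47209 (mod 210672).


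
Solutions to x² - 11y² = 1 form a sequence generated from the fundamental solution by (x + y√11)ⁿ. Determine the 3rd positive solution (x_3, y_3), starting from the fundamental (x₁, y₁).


Step 1: Find the fundamental solution (x₁, y₁) of x² - 11y² = 1.
  Expand √11 as a continued fraction. a₀ = ⌊√11⌋ = 3; iterate m_{k+1} = d_k·a_k − m_k, d_{k+1} = (11 − m_{k+1}²)/d_k, a_{k+1} = ⌊(a₀ + m_{k+1})/d_{k+1}⌋ (starting m₀ = 0, d₀ = 1), with convergents p_k = a_k·p_{k-1} + p_{k-2}, q_k = a_k·q_{k-1} + q_{k-2} (p₋₁ = 1, q₋₁ = 0):
  k = 0: a₀ = 3; p₀/q₀ = 3/1; p₀² − 11·q₀² = 9 − 11 = -2.
  k = 1: m = 3, d = 2, a = ⌊(3 + 3)/2⌋ = 3; p/q = (3·3 + 1)/(3·1 + 0) = 10/3; p² − 11·q² = 100 − 99 = 1.
  The first convergent with p² − 11·q² = 1 gives the fundamental solution (x₁, y₁) = (10, 3).
Step 2: Apply the recurrence (x_{n+1}, y_{n+1}) = (x₁x_n + 11y₁y_n, x₁y_n + y₁x_n) repeatedly.
  From (x_1, y_1) = (10, 3): x_2 = 10·10 + 11·3·3 = 199; y_2 = 10·3 + 3·10 = 60.
  From (x_2, y_2) = (199, 60): x_3 = 10·199 + 11·3·60 = 3970; y_3 = 10·60 + 3·199 = 1197.
Step 3: Verify x_3² - 11·y_3² = 15760900 - 15760899 = 1 (should be 1). ✓

(x_1, y_1) = (10, 3); (x_3, y_3) = (3970, 1197).


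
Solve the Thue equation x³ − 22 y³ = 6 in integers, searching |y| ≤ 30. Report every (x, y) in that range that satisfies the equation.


The equation is x³ - 22y³ = 6. For fixed y, x³ = 22·y³ + 6, so a solution requires the RHS to be a perfect cube.
Strategy: iterate y from -30 to 30, compute RHS = 22·y³ + 6, and check whether it is a (positive or negative) perfect cube.
Check small values of y:
  y = 0: RHS = 6 is not a perfect cube.
  y = 1: RHS = 28 is not a perfect cube.
  y = -1: RHS = -16 is not a perfect cube.
  y = 2: RHS = 182 is not a perfect cube.
  y = -2: RHS = -170 is not a perfect cube.
  y = 3: RHS = 600 is not a perfect cube.
  y = -3: RHS = -588 is not a perfect cube.
Continuing, at y = -5: RHS = -2744 = (-14)³ ⇒ x = -14 works.
Searching the remaining y in |y| ≤ 30 finds no further solutions.
Collected solutions: (-14, -5).

Solutions (with |y| ≤ 30): (-14, -5).


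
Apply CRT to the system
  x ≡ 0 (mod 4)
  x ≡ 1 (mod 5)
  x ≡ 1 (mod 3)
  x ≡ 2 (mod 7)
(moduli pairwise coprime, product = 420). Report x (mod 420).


Product of moduli M = 4 · 5 · 3 · 7 = 420.
Merge one congruence at a time:
  Start: x ≡ 0 (mod 4).
  Combine with x ≡ 1 (mod 5); new modulus lcm = 20.
    Write x = 0 + 4·t and substitute into x ≡ 1 (mod 5): 4·t ≡ 1 − 0 = 1 (mod 5).
    The inverse of 4 mod 5 is 4 (since 4·4 = 16 = 3·5 + 1), so t ≡ 4·1 = 4 ≡ 4 (mod 5).
    Then x = 0 + 4·4 = 16, valid modulo lcm(4, 5) = 20: x ≡ 16 (mod 20).
  Combine with x ≡ 1 (mod 3); new modulus lcm = 60.
    Write x = 16 + 20·t and substitute into x ≡ 1 (mod 3): 20·t ≡ 1 − 16 = -15 (mod 3).
    Reduce coefficients mod 3: 2·t ≡ 0 (mod 3).
    The inverse of 2 mod 3 is 2 (since 2·2 = 4 = 1·3 + 1), so t ≡ 2·0 = 0 ≡ 0 (mod 3).
    Then x = 16 + 20·0 = 16, valid modulo lcm(20, 3) = 60: x ≡ 16 (mod 60).
  Combine with x ≡ 2 (mod 7); new modulus lcm = 420.
    Write x = 16 + 60·t and substitute into x ≡ 2 (mod 7): 60·t ≡ 2 − 16 = -14 (mod 7).
    Reduce coefficients mod 7: 4·t ≡ 0 (mod 7).
    The inverse of 4 mod 7 is 2 (since 4·2 = 8 = 1·7 + 1), so t ≡ 2·0 = 0 ≡ 0 (mod 7).
    Then x = 16 + 60·0 = 16, valid modulo lcm(60, 7) = 420: x ≡ 16 (mod 420).
Verify against each original: 16 mod 4 = 0, 16 mod 5 = 1, 16 mod 3 = 1, 16 mod 7 = 2.

x ≡ 16 (mod 420).


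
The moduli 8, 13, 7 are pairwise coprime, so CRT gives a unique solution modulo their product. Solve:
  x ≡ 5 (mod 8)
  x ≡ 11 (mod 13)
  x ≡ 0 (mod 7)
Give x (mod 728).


Moduli 8, 13, 7 are pairwise coprime; by CRT there is a unique solution modulo M = 8 · 13 · 7 = 728.
Solve pairwise, accumulating the modulus:
  Start with x ≡ 5 (mod 8).
  Combine with x ≡ 11 (mod 13): since gcd(8, 13) = 1, we get a unique residue mod 104.
    Write x = 5 + 8·t and substitute into x ≡ 11 (mod 13): 8·t ≡ 11 − 5 = 6 (mod 13).
    The inverse of 8 mod 13 is 5 (since 8·5 = 40 = 3·13 + 1), so t ≡ 5·6 = 30 ≡ 4 (mod 13).
    Then x = 5 + 8·4 = 37, valid modulo lcm(8, 13) = 104: x ≡ 37 (mod 104).
  Combine with x ≡ 0 (mod 7): since gcd(104, 7) = 1, we get a unique residue mod 728.
    Write x = 37 + 104·t and substitute into x ≡ 0 (mod 7): 104·t ≡ 0 − 37 = -37 (mod 7).
    Reduce coefficients mod 7: 6·t ≡ 5 (mod 7).
    The inverse of 6 mod 7 is 6 (since 6·6 = 36 = 5·7 + 1), so t ≡ 6·5 = 30 ≡ 2 (mod 7).
    Then x = 37 + 104·2 = 245, valid modulo lcm(104, 7) = 728: x ≡ 245 (mod 728).
Verify: 245 mod 8 = 5 ✓, 245 mod 13 = 11 ✓, 245 mod 7 = 0 ✓.

x ≡ 245 (mod 728).


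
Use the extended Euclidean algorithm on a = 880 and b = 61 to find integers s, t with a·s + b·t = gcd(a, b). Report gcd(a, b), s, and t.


Euclidean algorithm on (880, 61) — divide until remainder is 0:
  880 = 14 · 61 + 26
  61 = 2 · 26 + 9
  26 = 2 · 9 + 8
  9 = 1 · 8 + 1
  8 = 8 · 1 + 0
gcd(880, 61) = 1.
Track Bezout coefficients alongside the remainders: start with r₀ = 880 = a·1 + b·0 (s = 1, t = 0) and r₁ = 61 = a·0 + b·1 (s = 0, t = 1); each new remainder r_{k+1} = r_{k-1} − q_k·r_k inherits s_{k+1} = s_{k-1} − q_k·s_k, t_{k+1} = t_{k-1} − q_k·t_k, so r_k = a·s_k + b·t_k at every step:
  q = 14: r = 26, s = 1 − 14·0 = 1, t = 0 − 14·1 = -14  (check: 880·1 + 61·(-14) = 26)
  q = 2: r = 9, s = 0 − 2·1 = -2, t = 1 − 2·(-14) = 29  (check: 880·(-2) + 61·29 = 9)
  q = 2: r = 8, s = 1 − 2·(-2) = 5, t = -14 − 2·29 = -72  (check: 880·5 + 61·(-72) = 8)
  q = 1: r = 1, s = -2 − 1·5 = -7, t = 29 − 1·(-72) = 101  (check: 880·(-7) + 61·101 = 1)
The row with r = 1 (the gcd) gives the Bezout coefficients s = -7, t = 101.
Result: 880 · (-7) + 61 · (101) = 1.

gcd(880, 61) = 1; s = -7, t = 101 (check: 880·(-7) + 61·101 = 1).


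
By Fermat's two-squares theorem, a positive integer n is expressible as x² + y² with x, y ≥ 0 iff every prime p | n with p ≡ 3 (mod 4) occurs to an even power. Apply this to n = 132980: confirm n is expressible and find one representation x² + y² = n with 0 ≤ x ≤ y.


Step 1: Factor n = 132980 = 2^2 · 5 · 61 · 109.
Step 2: Check the mod-4 condition on each prime factor: 2 = 2 (special); 5 ≡ 1 (mod 4), exponent 1; 61 ≡ 1 (mod 4), exponent 1; 109 ≡ 1 (mod 4), exponent 1.
All primes ≡ 3 (mod 4) appear to even exponent (or don't appear), so by the two-squares theorem n IS expressible as a sum of two squares.
Step 3: Build a representation. Group n = k² · m with k = 2 and m = 5 · 61 · 109 = 33245 (a product of primes ≡ 1 (mod 4)); a representation of m scales to one of n via (k·x)² + (k·y)² = k²(x² + y²). Each prime p ≡ 1 (mod 4) is itself a sum of two squares; find a² by testing p − a² for a perfect square:
  5: 5 − 1² = 4 = 2² ⇒ 5 = 1² + 2².
  61: 61 − 1² = 60, 61 − 2² = 57, 61 − 3² = 52, 61 − 4² = 45, 61 − 5² = 36 = 6² ⇒ 61 = 5² + 6².
  109: 109 − 1² = 108, 109 − 2² = 105, 109 − 3² = 100 = 10² ⇒ 109 = 3² + 10².
  Combine using the Brahmagupta–Fibonacci identity (a² + b²)(c² + d²) = (ac − bd)² + (ad + bc)² = (ac + bd)² + (ad − bc)²:
  5 · 61 = 305: from (1² + 2²)(5² + 6²), take (1·5 − 2·6, 1·6 + 2·5) = (5 − 12, 6 + 10) = (-7, 16); dropping signs (only squares matter) gives (7, 16); check 7² + 16² = 49 + 256 = 305 ✓.
  305 · 109 = 33245: from (7² + 16²)(3² + 10²), take (7·3 − 16·10, 7·10 + 16·3) = (21 − 160, 70 + 48) = (-139, 118); dropping signs (only squares matter) gives (139, 118); check 139² + 118² = 19321 + 13924 = 33245 ✓.
  Scale by k = 2: (2·139, 2·118) = (278, 236).
Step 4: Order so x ≤ y and verify: 236² + 278² = 55696 + 77284 = 132980 = n. ✓

n = 132980 = 236² + 278² (one valid representation with x ≤ y).


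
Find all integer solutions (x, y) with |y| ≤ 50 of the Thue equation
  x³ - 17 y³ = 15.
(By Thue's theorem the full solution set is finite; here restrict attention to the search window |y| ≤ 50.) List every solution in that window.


The equation is x³ - 17y³ = 15. For fixed y, x³ = 17·y³ + 15, so a solution requires the RHS to be a perfect cube.
Strategy: iterate y from -50 to 50, compute RHS = 17·y³ + 15, and check whether it is a (positive or negative) perfect cube.
Check small values of y:
  y = 0: RHS = 15 is not a perfect cube.
  y = 1: RHS = 32 is not a perfect cube.
  y = -1: RHS = -2 is not a perfect cube.
  y = 2: RHS = 151 is not a perfect cube.
  y = -2: RHS = -121 is not a perfect cube.
  y = 3: RHS = 474 is not a perfect cube.
  y = -3: RHS = -444 is not a perfect cube.
Continuing the search up to |y| = 50 finds no solutions either.
No (x, y) in the scanned range satisfies the equation.

No integer solutions with |y| ≤ 50.


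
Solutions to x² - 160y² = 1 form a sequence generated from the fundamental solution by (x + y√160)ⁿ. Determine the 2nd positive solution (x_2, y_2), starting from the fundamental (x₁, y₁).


Step 1: Find the fundamental solution (x₁, y₁) of x² - 160y² = 1.
  Expand √160 as a continued fraction. a₀ = ⌊√160⌋ = 12; iterate m_{k+1} = d_k·a_k − m_k, d_{k+1} = (160 − m_{k+1}²)/d_k, a_{k+1} = ⌊(a₀ + m_{k+1})/d_{k+1}⌋ (starting m₀ = 0, d₀ = 1), with convergents p_k = a_k·p_{k-1} + p_{k-2}, q_k = a_k·q_{k-1} + q_{k-2} (p₋₁ = 1, q₋₁ = 0):
  k = 0: a₀ = 12; p₀/q₀ = 12/1; p₀² − 160·q₀² = 144 − 160 = -16.
  k = 1: m = 12, d = 16, a = ⌊(12 + 12)/16⌋ = 1; p/q = (1·12 + 1)/(1·1 + 0) = 13/1; p² − 160·q² = 169 − 160 = 9.
  k = 2: m = 4, d = 9, a = ⌊(12 + 4)/9⌋ = 1; p/q = (1·13 + 12)/(1·1 + 1) = 25/2; p² − 160·q² = 625 − 640 = -15.
  k = 3: m = 5, d = 15, a = ⌊(12 + 5)/15⌋ = 1; p/q = (1·25 + 13)/(1·2 + 1) = 38/3; p² − 160·q² = 1444 − 1440 = 4.
  k = 4: m = 10, d = 4, a = ⌊(12 + 10)/4⌋ = 5; p/q = (5·38 + 25)/(5·3 + 2) = 215/17; p² − 160·q² = 46225 − 46240 = -15.
  k = 5: m = 10, d = 15, a = ⌊(12 + 10)/15⌋ = 1; p/q = (1·215 + 38)/(1·17 + 3) = 253/20; p² − 160·q² = 64009 − 64000 = 9.
  k = 6: m = 5, d = 9, a = ⌊(12 + 5)/9⌋ = 1; p/q = (1·253 + 215)/(1·20 + 17) = 468/37; p² − 160·q² = 219024 − 219040 = -16.
  k = 7: m = 4, d = 16, a = ⌊(12 + 4)/16⌋ = 1; p/q = (1·468 + 253)/(1·37 + 20) = 721/57; p² − 160·q² = 519841 − 519840 = 1.
  The first convergent with p² − 160·q² = 1 gives the fundamental solution (x₁, y₁) = (721, 57).
Step 2: Apply the recurrence (x_{n+1}, y_{n+1}) = (x₁x_n + 160y₁y_n, x₁y_n + y₁x_n) repeatedly.
  From (x_1, y_1) = (721, 57): x_2 = 721·721 + 160·57·57 = 1039681; y_2 = 721·57 + 57·721 = 82194.
Step 3: Verify x_2² - 160·y_2² = 1080936581761 - 1080936581760 = 1 (should be 1). ✓

(x_1, y_1) = (721, 57); (x_2, y_2) = (1039681, 82194).


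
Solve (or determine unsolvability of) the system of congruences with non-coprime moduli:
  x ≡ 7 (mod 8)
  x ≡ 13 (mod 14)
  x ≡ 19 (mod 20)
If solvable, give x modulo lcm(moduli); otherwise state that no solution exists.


Moduli 8, 14, 20 are not pairwise coprime, so CRT works modulo lcm(m_i) when all pairwise compatibility conditions hold.
Pairwise compatibility: gcd(m_i, m_j) must divide a_i - a_j for every pair.
Merge one congruence at a time:
  Start: x ≡ 7 (mod 8).
  Combine with x ≡ 13 (mod 14): gcd(8, 14) = 2; 13 - 7 = 6, which IS divisible by 2, so compatible.
    Write x = 7 + 8·t and substitute into x ≡ 13 (mod 14): 8·t ≡ 13 − 7 = 6 (mod 14).
    Divide the congruence (and modulus) by g = 2: 4·t ≡ 3 (mod 7).
    The inverse of 4 mod 7 is 2 (since 4·2 = 8 = 1·7 + 1), so t ≡ 2·3 = 6 ≡ 6 (mod 7).
    Then x = 7 + 8·6 = 55, valid modulo lcm(8, 14) = 56: x ≡ 55 (mod 56).
  Combine with x ≡ 19 (mod 20): gcd(56, 20) = 4; 19 - 55 = -36, which IS divisible by 4, so compatible.
    Write x = 55 + 56·t and substitute into x ≡ 19 (mod 20): 56·t ≡ 19 − 55 = -36 (mod 20).
    Divide the congruence (and modulus) by g = 4: 14·t ≡ -9 (mod 5).
    Reduce coefficients mod 5: 4·t ≡ 1 (mod 5).
    The inverse of 4 mod 5 is 4 (since 4·4 = 16 = 3·5 + 1), so t ≡ 4·1 = 4 ≡ 4 (mod 5).
    Then x = 55 + 56·4 = 279, valid modulo lcm(56, 20) = 280: x ≡ 279 (mod 280).
Verify: 279 mod 8 = 7, 279 mod 14 = 13, 279 mod 20 = 19.

x ≡ 279 (mod 280).


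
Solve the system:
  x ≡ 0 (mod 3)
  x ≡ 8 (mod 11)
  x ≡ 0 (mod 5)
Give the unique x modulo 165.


Moduli 3, 11, 5 are pairwise coprime; by CRT there is a unique solution modulo M = 3 · 11 · 5 = 165.
Solve pairwise, accumulating the modulus:
  Start with x ≡ 0 (mod 3).
  Combine with x ≡ 8 (mod 11): since gcd(3, 11) = 1, we get a unique residue mod 33.
    Write x = 0 + 3·t and substitute into x ≡ 8 (mod 11): 3·t ≡ 8 − 0 = 8 (mod 11).
    The inverse of 3 mod 11 is 4 (since 3·4 = 12 = 1·11 + 1), so t ≡ 4·8 = 32 ≡ 10 (mod 11).
    Then x = 0 + 3·10 = 30, valid modulo lcm(3, 11) = 33: x ≡ 30 (mod 33).
  Combine with x ≡ 0 (mod 5): since gcd(33, 5) = 1, we get a unique residue mod 165.
    Write x = 30 + 33·t and substitute into x ≡ 0 (mod 5): 33·t ≡ 0 − 30 = -30 (mod 5).
    Reduce coefficients mod 5: 3·t ≡ 0 (mod 5).
    The inverse of 3 mod 5 is 2 (since 3·2 = 6 = 1·5 + 1), so t ≡ 2·0 = 0 ≡ 0 (mod 5).
    Then x = 30 + 33·0 = 30, valid modulo lcm(33, 5) = 165: x ≡ 30 (mod 165).
Verify: 30 mod 3 = 0 ✓, 30 mod 11 = 8 ✓, 30 mod 5 = 0 ✓.

x ≡ 30 (mod 165).


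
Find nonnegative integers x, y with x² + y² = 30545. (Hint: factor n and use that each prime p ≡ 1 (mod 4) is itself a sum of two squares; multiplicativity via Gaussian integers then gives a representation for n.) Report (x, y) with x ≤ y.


Step 1: Factor n = 30545 = 5 · 41 · 149.
Step 2: Check the mod-4 condition on each prime factor: 5 ≡ 1 (mod 4), exponent 1; 41 ≡ 1 (mod 4), exponent 1; 149 ≡ 1 (mod 4), exponent 1.
All primes ≡ 3 (mod 4) appear to even exponent (or don't appear), so by the two-squares theorem n IS expressible as a sum of two squares.
Step 3: Build a representation. Here n = 5 · 41 · 149 is a product of primes ≡ 1 (mod 4). Each prime p ≡ 1 (mod 4) is itself a sum of two squares; find a² by testing p − a² for a perfect square:
  5: 5 − 1² = 4 = 2² ⇒ 5 = 1² + 2².
  41: 41 − 1² = 40, 41 − 2² = 37, 41 − 3² = 32, 41 − 4² = 25 = 5² ⇒ 41 = 4² + 5².
  149: 149 − 1² = 148, 149 − 2² = 145, 149 − 3² = 140, 149 − 4² = 133, 149 − 5² = 124, 149 − 6² = 113, 149 − 7² = 100 = 10² ⇒ 149 = 7² + 10².
  Combine using the Brahmagupta–Fibonacci identity (a² + b²)(c² + d²) = (ac − bd)² + (ad + bc)² = (ac + bd)² + (ad − bc)²:
  5 · 41 = 205: from (1² + 2²)(4² + 5²), take (1·4 − 2·5, 1·5 + 2·4) = (4 − 10, 5 + 8) = (-6, 13); dropping signs (only squares matter) gives (6, 13); check 6² + 13² = 36 + 169 = 205 ✓.
  205 · 149 = 30545: from (6² + 13²)(7² + 10²), take (6·7 − 13·10, 6·10 + 13·7) = (42 − 130, 60 + 91) = (-88, 151); dropping signs (only squares matter) gives (88, 151); check 88² + 151² = 7744 + 22801 = 30545 ✓.
Step 4: Order so x ≤ y and verify: 88² + 151² = 7744 + 22801 = 30545 = n. ✓

n = 30545 = 88² + 151² (one valid representation with x ≤ y).


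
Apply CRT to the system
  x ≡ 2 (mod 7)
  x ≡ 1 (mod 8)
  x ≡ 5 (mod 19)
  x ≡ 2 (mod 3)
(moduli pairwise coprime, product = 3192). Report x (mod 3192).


Product of moduli M = 7 · 8 · 19 · 3 = 3192.
Merge one congruence at a time:
  Start: x ≡ 2 (mod 7).
  Combine with x ≡ 1 (mod 8); new modulus lcm = 56.
    Write x = 2 + 7·t and substitute into x ≡ 1 (mod 8): 7·t ≡ 1 − 2 = -1 (mod 8).
    Reduce coefficients mod 8: 7·t ≡ 7 (mod 8).
    The inverse of 7 mod 8 is 7 (since 7·7 = 49 = 6·8 + 1), so t ≡ 7·7 = 49 ≡ 1 (mod 8).
    Then x = 2 + 7·1 = 9, valid modulo lcm(7, 8) = 56: x ≡ 9 (mod 56).
  Combine with x ≡ 5 (mod 19); new modulus lcm = 1064.
    Write x = 9 + 56·t and substitute into x ≡ 5 (mod 19): 56·t ≡ 5 − 9 = -4 (mod 19).
    Reduce coefficients mod 19: 18·t ≡ 15 (mod 19).
    The inverse of 18 mod 19 is 18 (since 18·18 = 324 = 17·19 + 1), so t ≡ 18·15 = 270 ≡ 4 (mod 19).
    Then x = 9 + 56·4 = 233, valid modulo lcm(56, 19) = 1064: x ≡ 233 (mod 1064).
  Combine with x ≡ 2 (mod 3); new modulus lcm = 3192.
    Write x = 233 + 1064·t and substitute into x ≡ 2 (mod 3): 1064·t ≡ 2 − 233 = -231 (mod 3).
    Reduce coefficients mod 3: 2·t ≡ 0 (mod 3).
    The inverse of 2 mod 3 is 2 (since 2·2 = 4 = 1·3 + 1), so t ≡ 2·0 = 0 ≡ 0 (mod 3).
    Then x = 233 + 1064·0 = 233, valid modulo lcm(1064, 3) = 3192: x ≡ 233 (mod 3192).
Verify against each original: 233 mod 7 = 2, 233 mod 8 = 1, 233 mod 19 = 5, 233 mod 3 = 2.

x ≡ 233 (mod 3192).


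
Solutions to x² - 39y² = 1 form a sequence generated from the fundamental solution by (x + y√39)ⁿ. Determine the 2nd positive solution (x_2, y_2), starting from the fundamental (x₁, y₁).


Step 1: Find the fundamental solution (x₁, y₁) of x² - 39y² = 1.
  Expand √39 as a continued fraction. a₀ = ⌊√39⌋ = 6; iterate m_{k+1} = d_k·a_k − m_k, d_{k+1} = (39 − m_{k+1}²)/d_k, a_{k+1} = ⌊(a₀ + m_{k+1})/d_{k+1}⌋ (starting m₀ = 0, d₀ = 1), with convergents p_k = a_k·p_{k-1} + p_{k-2}, q_k = a_k·q_{k-1} + q_{k-2} (p₋₁ = 1, q₋₁ = 0):
  k = 0: a₀ = 6; p₀/q₀ = 6/1; p₀² − 39·q₀² = 36 − 39 = -3.
  k = 1: m = 6, d = 3, a = ⌊(6 + 6)/3⌋ = 4; p/q = (4·6 + 1)/(4·1 + 0) = 25/4; p² − 39·q² = 625 − 624 = 1.
  The first convergent with p² − 39·q² = 1 gives the fundamental solution (x₁, y₁) = (25, 4).
Step 2: Apply the recurrence (x_{n+1}, y_{n+1}) = (x₁x_n + 39y₁y_n, x₁y_n + y₁x_n) repeatedly.
  From (x_1, y_1) = (25, 4): x_2 = 25·25 + 39·4·4 = 1249; y_2 = 25·4 + 4·25 = 200.
Step 3: Verify x_2² - 39·y_2² = 1560001 - 1560000 = 1 (should be 1). ✓

(x_1, y_1) = (25, 4); (x_2, y_2) = (1249, 200).


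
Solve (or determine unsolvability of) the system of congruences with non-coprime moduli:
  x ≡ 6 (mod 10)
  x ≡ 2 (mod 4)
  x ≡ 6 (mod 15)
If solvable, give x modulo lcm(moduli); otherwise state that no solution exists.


Moduli 10, 4, 15 are not pairwise coprime, so CRT works modulo lcm(m_i) when all pairwise compatibility conditions hold.
Pairwise compatibility: gcd(m_i, m_j) must divide a_i - a_j for every pair.
Merge one congruence at a time:
  Start: x ≡ 6 (mod 10).
  Combine with x ≡ 2 (mod 4): gcd(10, 4) = 2; 2 - 6 = -4, which IS divisible by 2, so compatible.
    Write x = 6 + 10·t and substitute into x ≡ 2 (mod 4): 10·t ≡ 2 − 6 = -4 (mod 4).
    Divide the congruence (and modulus) by g = 2: 5·t ≡ -2 (mod 2).
    Reduce coefficients mod 2: 1·t ≡ 0 (mod 2).
    So t ≡ 0 (mod 2).
    Then x = 6 + 10·0 = 6, valid modulo lcm(10, 4) = 20: x ≡ 6 (mod 20).
  Combine with x ≡ 6 (mod 15): gcd(20, 15) = 5; 6 - 6 = 0, which IS divisible by 5, so compatible.
    Write x = 6 + 20·t and substitute into x ≡ 6 (mod 15): 20·t ≡ 6 − 6 = 0 (mod 15).
    Divide the congruence (and modulus) by g = 5: 4·t ≡ 0 (mod 3).
    Reduce coefficients mod 3: 1·t ≡ 0 (mod 3).
    So t ≡ 0 (mod 3).
    Then x = 6 + 20·0 = 6, valid modulo lcm(20, 15) = 60: x ≡ 6 (mod 60).
Verify: 6 mod 10 = 6, 6 mod 4 = 2, 6 mod 15 = 6.

x ≡ 6 (mod 60).


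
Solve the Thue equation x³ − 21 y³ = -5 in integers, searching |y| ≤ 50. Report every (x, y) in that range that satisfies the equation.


The equation is x³ - 21y³ = -5. For fixed y, x³ = 21·y³ − 5, so a solution requires the RHS to be a perfect cube.
Strategy: iterate y from -50 to 50, compute RHS = 21·y³ − 5, and check whether it is a (positive or negative) perfect cube.
Check small values of y:
  y = 0: RHS = -5 is not a perfect cube.
  y = 1: RHS = 16 is not a perfect cube.
  y = -1: RHS = -26 is not a perfect cube.
  y = 2: RHS = 163 is not a perfect cube.
  y = -2: RHS = -173 is not a perfect cube.
  y = 3: RHS = 562 is not a perfect cube.
  y = -3: RHS = -572 is not a perfect cube.
Continuing the search up to |y| = 50 finds no solutions either.
No (x, y) in the scanned range satisfies the equation.

No integer solutions with |y| ≤ 50.


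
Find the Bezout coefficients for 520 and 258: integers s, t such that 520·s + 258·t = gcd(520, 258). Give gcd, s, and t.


Euclidean algorithm on (520, 258) — divide until remainder is 0:
  520 = 2 · 258 + 4
  258 = 64 · 4 + 2
  4 = 2 · 2 + 0
gcd(520, 258) = 2.
Track Bezout coefficients alongside the remainders: start with r₀ = 520 = a·1 + b·0 (s = 1, t = 0) and r₁ = 258 = a·0 + b·1 (s = 0, t = 1); each new remainder r_{k+1} = r_{k-1} − q_k·r_k inherits s_{k+1} = s_{k-1} − q_k·s_k, t_{k+1} = t_{k-1} − q_k·t_k, so r_k = a·s_k + b·t_k at every step:
  q = 2: r = 4, s = 1 − 2·0 = 1, t = 0 − 2·1 = -2  (check: 520·1 + 258·(-2) = 4)
  q = 64: r = 2, s = 0 − 64·1 = -64, t = 1 − 64·(-2) = 129  (check: 520·(-64) + 258·129 = 2)
The row with r = 2 (the gcd) gives the Bezout coefficients s = -64, t = 129.
Result: 520 · (-64) + 258 · (129) = 2.

gcd(520, 258) = 2; s = -64, t = 129 (check: 520·(-64) + 258·129 = 2).


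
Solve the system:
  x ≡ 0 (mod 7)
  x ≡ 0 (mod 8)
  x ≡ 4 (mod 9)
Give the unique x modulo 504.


Moduli 7, 8, 9 are pairwise coprime; by CRT there is a unique solution modulo M = 7 · 8 · 9 = 504.
Solve pairwise, accumulating the modulus:
  Start with x ≡ 0 (mod 7).
  Combine with x ≡ 0 (mod 8): since gcd(7, 8) = 1, we get a unique residue mod 56.
    Write x = 0 + 7·t and substitute into x ≡ 0 (mod 8): 7·t ≡ 0 − 0 = 0 (mod 8).
    The inverse of 7 mod 8 is 7 (since 7·7 = 49 = 6·8 + 1), so t ≡ 7·0 = 0 ≡ 0 (mod 8).
    Then x = 0 + 7·0 = 0, valid modulo lcm(7, 8) = 56: x ≡ 0 (mod 56).
  Combine with x ≡ 4 (mod 9): since gcd(56, 9) = 1, we get a unique residue mod 504.
    Write x = 0 + 56·t and substitute into x ≡ 4 (mod 9): 56·t ≡ 4 − 0 = 4 (mod 9).
    Reduce coefficients mod 9: 2·t ≡ 4 (mod 9).
    The inverse of 2 mod 9 is 5 (since 2·5 = 10 = 1·9 + 1), so t ≡ 5·4 = 20 ≡ 2 (mod 9).
    Then x = 0 + 56·2 = 112, valid modulo lcm(56, 9) = 504: x ≡ 112 (mod 504).
Verify: 112 mod 7 = 0 ✓, 112 mod 8 = 0 ✓, 112 mod 9 = 4 ✓.

x ≡ 112 (mod 504).


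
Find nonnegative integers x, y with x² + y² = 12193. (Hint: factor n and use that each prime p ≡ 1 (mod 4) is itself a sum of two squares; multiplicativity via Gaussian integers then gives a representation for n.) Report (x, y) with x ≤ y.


Step 1: Factor n = 12193 = 89 · 137.
Step 2: Check the mod-4 condition on each prime factor: 89 ≡ 1 (mod 4), exponent 1; 137 ≡ 1 (mod 4), exponent 1.
All primes ≡ 3 (mod 4) appear to even exponent (or don't appear), so by the two-squares theorem n IS expressible as a sum of two squares.
Step 3: Build a representation. Here n = 89 · 137 is a product of primes ≡ 1 (mod 4). Each prime p ≡ 1 (mod 4) is itself a sum of two squares; find a² by testing p − a² for a perfect square:
  89: 89 − 1² = 88, 89 − 2² = 85, 89 − 3² = 80, 89 − 4² = 73, 89 − 5² = 64 = 8² ⇒ 89 = 5² + 8².
  137: 137 − 1² = 136, 137 − 2² = 133, 137 − 3² = 128, 137 − 4² = 121 = 11² ⇒ 137 = 4² + 11².
  Combine using the Brahmagupta–Fibonacci identity (a² + b²)(c² + d²) = (ac − bd)² + (ad + bc)² = (ac + bd)² + (ad − bc)²:
  89 · 137 = 12193: from (5² + 8²)(4² + 11²), take (5·4 − 8·11, 5·11 + 8·4) = (20 − 88, 55 + 32) = (-68, 87); dropping signs (only squares matter) gives (68, 87); check 68² + 87² = 4624 + 7569 = 12193 ✓.
Step 4: Order so x ≤ y and verify: 68² + 87² = 4624 + 7569 = 12193 = n. ✓

n = 12193 = 68² + 87² (one valid representation with x ≤ y).


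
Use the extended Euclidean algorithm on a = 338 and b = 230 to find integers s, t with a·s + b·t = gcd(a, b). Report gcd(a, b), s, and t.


Euclidean algorithm on (338, 230) — divide until remainder is 0:
  338 = 1 · 230 + 108
  230 = 2 · 108 + 14
  108 = 7 · 14 + 10
  14 = 1 · 10 + 4
  10 = 2 · 4 + 2
  4 = 2 · 2 + 0
gcd(338, 230) = 2.
Track Bezout coefficients alongside the remainders: start with r₀ = 338 = a·1 + b·0 (s = 1, t = 0) and r₁ = 230 = a·0 + b·1 (s = 0, t = 1); each new remainder r_{k+1} = r_{k-1} − q_k·r_k inherits s_{k+1} = s_{k-1} − q_k·s_k, t_{k+1} = t_{k-1} − q_k·t_k, so r_k = a·s_k + b·t_k at every step:
  q = 1: r = 108, s = 1 − 1·0 = 1, t = 0 − 1·1 = -1  (check: 338·1 + 230·(-1) = 108)
  q = 2: r = 14, s = 0 − 2·1 = -2, t = 1 − 2·(-1) = 3  (check: 338·(-2) + 230·3 = 14)
  q = 7: r = 10, s = 1 − 7·(-2) = 15, t = -1 − 7·3 = -22  (check: 338·15 + 230·(-22) = 10)
  q = 1: r = 4, s = -2 − 1·15 = -17, t = 3 − 1·(-22) = 25  (check: 338·(-17) + 230·25 = 4)
  q = 2: r = 2, s = 15 − 2·(-17) = 49, t = -22 − 2·25 = -72  (check: 338·49 + 230·(-72) = 2)
The row with r = 2 (the gcd) gives the Bezout coefficients s = 49, t = -72.
Result: 338 · (49) + 230 · (-72) = 2.

gcd(338, 230) = 2; s = 49, t = -72 (check: 338·49 + 230·(-72) = 2).


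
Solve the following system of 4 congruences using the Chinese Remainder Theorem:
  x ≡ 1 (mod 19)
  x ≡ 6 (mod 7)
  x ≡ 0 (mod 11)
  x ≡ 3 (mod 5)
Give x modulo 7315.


Product of moduli M = 19 · 7 · 11 · 5 = 7315.
Merge one congruence at a time:
  Start: x ≡ 1 (mod 19).
  Combine with x ≡ 6 (mod 7); new modulus lcm = 133.
    Write x = 1 + 19·t and substitute into x ≡ 6 (mod 7): 19·t ≡ 6 − 1 = 5 (mod 7).
    Reduce coefficients mod 7: 5·t ≡ 5 (mod 7).
    The inverse of 5 mod 7 is 3 (since 5·3 = 15 = 2·7 + 1), so t ≡ 3·5 = 15 ≡ 1 (mod 7).
    Then x = 1 + 19·1 = 20, valid modulo lcm(19, 7) = 133: x ≡ 20 (mod 133).
  Combine with x ≡ 0 (mod 11); new modulus lcm = 1463.
    Write x = 20 + 133·t and substitute into x ≡ 0 (mod 11): 133·t ≡ 0 − 20 = -20 (mod 11).
    Reduce coefficients mod 11: 1·t ≡ 2 (mod 11).
    So t ≡ 2 (mod 11).
    Then x = 20 + 133·2 = 286, valid modulo lcm(133, 11) = 1463: x ≡ 286 (mod 1463).
  Combine with x ≡ 3 (mod 5); new modulus lcm = 7315.
    Write x = 286 + 1463·t and substitute into x ≡ 3 (mod 5): 1463·t ≡ 3 − 286 = -283 (mod 5).
    Reduce coefficients mod 5: 3·t ≡ 2 (mod 5).
    The inverse of 3 mod 5 is 2 (since 3·2 = 6 = 1·5 + 1), so t ≡ 2·2 = 4 ≡ 4 (mod 5).
    Then x = 286 + 1463·4 = 6138, valid modulo lcm(1463, 5) = 7315: x ≡ 6138 (mod 7315).
Verify against each original: 6138 mod 19 = 1, 6138 mod 7 = 6, 6138 mod 11 = 0, 6138 mod 5 = 3.

x ≡ 6138 (mod 7315).


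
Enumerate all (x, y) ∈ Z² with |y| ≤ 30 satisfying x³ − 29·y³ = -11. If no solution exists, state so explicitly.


The equation is x³ - 29y³ = -11. For fixed y, x³ = 29·y³ − 11, so a solution requires the RHS to be a perfect cube.
Strategy: iterate y from -30 to 30, compute RHS = 29·y³ − 11, and check whether it is a (positive or negative) perfect cube.
Check small values of y:
  y = 0: RHS = -11 is not a perfect cube.
  y = 1: RHS = 18 is not a perfect cube.
  y = -1: RHS = -40 is not a perfect cube.
  y = 2: RHS = 221 is not a perfect cube.
  y = -2: RHS = -243 is not a perfect cube.
  y = 3: RHS = 772 is not a perfect cube.
  y = -3: RHS = -794 is not a perfect cube.
Continuing the search up to |y| = 30 finds no solutions either.
No (x, y) in the scanned range satisfies the equation.

No integer solutions with |y| ≤ 30.


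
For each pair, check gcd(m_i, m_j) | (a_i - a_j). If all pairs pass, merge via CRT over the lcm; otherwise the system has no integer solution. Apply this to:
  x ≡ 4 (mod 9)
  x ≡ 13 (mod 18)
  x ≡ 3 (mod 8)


Moduli 9, 18, 8 are not pairwise coprime, so CRT works modulo lcm(m_i) when all pairwise compatibility conditions hold.
Pairwise compatibility: gcd(m_i, m_j) must divide a_i - a_j for every pair.
Merge one congruence at a time:
  Start: x ≡ 4 (mod 9).
  Combine with x ≡ 13 (mod 18): gcd(9, 18) = 9; 13 - 4 = 9, which IS divisible by 9, so compatible.
    Write x = 4 + 9·t and substitute into x ≡ 13 (mod 18): 9·t ≡ 13 − 4 = 9 (mod 18).
    Divide the congruence (and modulus) by g = 9: 1·t ≡ 1 (mod 2).
    So t ≡ 1 (mod 2).
    Then x = 4 + 9·1 = 13, valid modulo lcm(9, 18) = 18: x ≡ 13 (mod 18).
  Combine with x ≡ 3 (mod 8): gcd(18, 8) = 2; 3 - 13 = -10, which IS divisible by 2, so compatible.
    Write x = 13 + 18·t and substitute into x ≡ 3 (mod 8): 18·t ≡ 3 − 13 = -10 (mod 8).
    Divide the congruence (and modulus) by g = 2: 9·t ≡ -5 (mod 4).
    Reduce coefficients mod 4: 1·t ≡ 3 (mod 4).
    So t ≡ 3 (mod 4).
    Then x = 13 + 18·3 = 67, valid modulo lcm(18, 8) = 72: x ≡ 67 (mod 72).
Verify: 67 mod 9 = 4, 67 mod 18 = 13, 67 mod 8 = 3.

x ≡ 67 (mod 72).


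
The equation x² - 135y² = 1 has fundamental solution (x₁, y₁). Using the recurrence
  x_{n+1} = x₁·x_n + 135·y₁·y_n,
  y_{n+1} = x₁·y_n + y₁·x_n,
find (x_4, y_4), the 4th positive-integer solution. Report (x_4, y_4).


Step 1: Find the fundamental solution (x₁, y₁) of x² - 135y² = 1.
  Expand √135 as a continued fraction. a₀ = ⌊√135⌋ = 11; iterate m_{k+1} = d_k·a_k − m_k, d_{k+1} = (135 − m_{k+1}²)/d_k, a_{k+1} = ⌊(a₀ + m_{k+1})/d_{k+1}⌋ (starting m₀ = 0, d₀ = 1), with convergents p_k = a_k·p_{k-1} + p_{k-2}, q_k = a_k·q_{k-1} + q_{k-2} (p₋₁ = 1, q₋₁ = 0):
  k = 0: a₀ = 11; p₀/q₀ = 11/1; p₀² − 135·q₀² = 121 − 135 = -14.
  k = 1: m = 11, d = 14, a = ⌊(11 + 11)/14⌋ = 1; p/q = (1·11 + 1)/(1·1 + 0) = 12/1; p² − 135·q² = 144 − 135 = 9.
  k = 2: m = 3, d = 9, a = ⌊(11 + 3)/9⌋ = 1; p/q = (1·12 + 11)/(1·1 + 1) = 23/2; p² − 135·q² = 529 − 540 = -11.
  k = 3: m = 6, d = 11, a = ⌊(11 + 6)/11⌋ = 1; p/q = (1·23 + 12)/(1·2 + 1) = 35/3; p² − 135·q² = 1225 − 1215 = 10.
  k = 4: m = 5, d = 10, a = ⌊(11 + 5)/10⌋ = 1; p/q = (1·35 + 23)/(1·3 + 2) = 58/5; p² − 135·q² = 3364 − 3375 = -11.
  k = 5: m = 5, d = 11, a = ⌊(11 + 5)/11⌋ = 1; p/q = (1·58 + 35)/(1·5 + 3) = 93/8; p² − 135·q² = 8649 − 8640 = 9.
  k = 6: m = 6, d = 9, a = ⌊(11 + 6)/9⌋ = 1; p/q = (1·93 + 58)/(1·8 + 5) = 151/13; p² − 135·q² = 22801 − 22815 = -14.
  k = 7: m = 3, d = 14, a = ⌊(11 + 3)/14⌋ = 1; p/q = (1·151 + 93)/(1·13 + 8) = 244/21; p² − 135·q² = 59536 − 59535 = 1.
  The first convergent with p² − 135·q² = 1 gives the fundamental solution (x₁, y₁) = (244, 21).
Step 2: Apply the recurrence (x_{n+1}, y_{n+1}) = (x₁x_n + 135y₁y_n, x₁y_n + y₁x_n) repeatedly.
  From (x_1, y_1) = (244, 21): x_2 = 244·244 + 135·21·21 = 119071; y_2 = 244·21 + 21·244 = 10248.
  From (x_2, y_2) = (119071, 10248): x_3 = 244·119071 + 135·21·10248 = 58106404; y_3 = 244·10248 + 21·119071 = 5001003.
  From (x_3, y_3) = (58106404, 5001003): x_4 = 244·58106404 + 135·21·5001003 = 28355806081; y_4 = 244·5001003 + 21·58106404 = 2440479216.
Step 3: Verify x_4² - 135·y_4² = 804051738503276578561 - 804051738503276578560 = 1 (should be 1). ✓

(x_1, y_1) = (244, 21); (x_4, y_4) = (28355806081, 2440479216).


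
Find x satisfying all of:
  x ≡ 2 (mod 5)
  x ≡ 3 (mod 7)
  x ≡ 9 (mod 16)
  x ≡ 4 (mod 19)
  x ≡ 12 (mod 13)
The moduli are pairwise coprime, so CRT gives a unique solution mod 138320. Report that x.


Product of moduli M = 5 · 7 · 16 · 19 · 13 = 138320.
Merge one congruence at a time:
  Start: x ≡ 2 (mod 5).
  Combine with x ≡ 3 (mod 7); new modulus lcm = 35.
    Write x = 2 + 5·t and substitute into x ≡ 3 (mod 7): 5·t ≡ 3 − 2 = 1 (mod 7).
    The inverse of 5 mod 7 is 3 (since 5·3 = 15 = 2·7 + 1), so t ≡ 3·1 = 3 ≡ 3 (mod 7).
    Then x = 2 + 5·3 = 17, valid modulo lcm(5, 7) = 35: x ≡ 17 (mod 35).
  Combine with x ≡ 9 (mod 16); new modulus lcm = 560.
    Write x = 17 + 35·t and substitute into x ≡ 9 (mod 16): 35·t ≡ 9 − 17 = -8 (mod 16).
    Reduce coefficients mod 16: 3·t ≡ 8 (mod 16).
    The inverse of 3 mod 16 is 11 (since 3·11 = 33 = 2·16 + 1), so t ≡ 11·8 = 88 ≡ 8 (mod 16).
    Then x = 17 + 35·8 = 297, valid modulo lcm(35, 16) = 560: x ≡ 297 (mod 560).
  Combine with x ≡ 4 (mod 19); new modulus lcm = 10640.
    Write x = 297 + 560·t and substitute into x ≡ 4 (mod 19): 560·t ≡ 4 − 297 = -293 (mod 19).
    Reduce coefficients mod 19: 9·t ≡ 11 (mod 19).
    The inverse of 9 mod 19 is 17 (since 9·17 = 153 = 8·19 + 1), so t ≡ 17·11 = 187 ≡ 16 (mod 19).
    Then x = 297 + 560·16 = 9257, valid modulo lcm(560, 19) = 10640: x ≡ 9257 (mod 10640).
  Combine with x ≡ 12 (mod 13); new modulus lcm = 138320.
    Write x = 9257 + 10640·t and substitute into x ≡ 12 (mod 13): 10640·t ≡ 12 − 9257 = -9245 (mod 13).
    Reduce coefficients mod 13: 6·t ≡ 11 (mod 13).
    The inverse of 6 mod 13 is 11 (since 6·11 = 66 = 5·13 + 1), so t ≡ 11·11 = 121 ≡ 4 (mod 13).
    Then x = 9257 + 10640·4 = 51817, valid modulo lcm(10640, 13) = 138320: x ≡ 51817 (mod 138320).
Verify against each original: 51817 mod 5 = 2, 51817 mod 7 = 3, 51817 mod 16 = 9, 51817 mod 19 = 4, 51817 mod 13 = 12.

x ≡ 51817 (mod 138320).


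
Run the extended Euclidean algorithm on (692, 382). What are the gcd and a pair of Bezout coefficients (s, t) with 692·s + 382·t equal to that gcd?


Euclidean algorithm on (692, 382) — divide until remainder is 0:
  692 = 1 · 382 + 310
  382 = 1 · 310 + 72
  310 = 4 · 72 + 22
  72 = 3 · 22 + 6
  22 = 3 · 6 + 4
  6 = 1 · 4 + 2
  4 = 2 · 2 + 0
gcd(692, 382) = 2.
Track Bezout coefficients alongside the remainders: start with r₀ = 692 = a·1 + b·0 (s = 1, t = 0) and r₁ = 382 = a·0 + b·1 (s = 0, t = 1); each new remainder r_{k+1} = r_{k-1} − q_k·r_k inherits s_{k+1} = s_{k-1} − q_k·s_k, t_{k+1} = t_{k-1} − q_k·t_k, so r_k = a·s_k + b·t_k at every step:
  q = 1: r = 310, s = 1 − 1·0 = 1, t = 0 − 1·1 = -1  (check: 692·1 + 382·(-1) = 310)
  q = 1: r = 72, s = 0 − 1·1 = -1, t = 1 − 1·(-1) = 2  (check: 692·(-1) + 382·2 = 72)
  q = 4: r = 22, s = 1 − 4·(-1) = 5, t = -1 − 4·2 = -9  (check: 692·5 + 382·(-9) = 22)
  q = 3: r = 6, s = -1 − 3·5 = -16, t = 2 − 3·(-9) = 29  (check: 692·(-16) + 382·29 = 6)
  q = 3: r = 4, s = 5 − 3·(-16) = 53, t = -9 − 3·29 = -96  (check: 692·53 + 382·(-96) = 4)
  q = 1: r = 2, s = -16 − 1·53 = -69, t = 29 − 1·(-96) = 125  (check: 692·(-69) + 382·125 = 2)
The row with r = 2 (the gcd) gives the Bezout coefficients s = -69, t = 125.
Result: 692 · (-69) + 382 · (125) = 2.

gcd(692, 382) = 2; s = -69, t = 125 (check: 692·(-69) + 382·125 = 2).


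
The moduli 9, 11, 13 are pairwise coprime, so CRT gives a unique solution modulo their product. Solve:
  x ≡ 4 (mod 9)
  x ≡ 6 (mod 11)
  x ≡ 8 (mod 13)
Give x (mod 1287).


Moduli 9, 11, 13 are pairwise coprime; by CRT there is a unique solution modulo M = 9 · 11 · 13 = 1287.
Solve pairwise, accumulating the modulus:
  Start with x ≡ 4 (mod 9).
  Combine with x ≡ 6 (mod 11): since gcd(9, 11) = 1, we get a unique residue mod 99.
    Write x = 4 + 9·t and substitute into x ≡ 6 (mod 11): 9·t ≡ 6 − 4 = 2 (mod 11).
    The inverse of 9 mod 11 is 5 (since 9·5 = 45 = 4·11 + 1), so t ≡ 5·2 = 10 ≡ 10 (mod 11).
    Then x = 4 + 9·10 = 94, valid modulo lcm(9, 11) = 99: x ≡ 94 (mod 99).
  Combine with x ≡ 8 (mod 13): since gcd(99, 13) = 1, we get a unique residue mod 1287.
    Write x = 94 + 99·t and substitute into x ≡ 8 (mod 13): 99·t ≡ 8 − 94 = -86 (mod 13).
    Reduce coefficients mod 13: 8·t ≡ 5 (mod 13).
    The inverse of 8 mod 13 is 5 (since 8·5 = 40 = 3·13 + 1), so t ≡ 5·5 = 25 ≡ 12 (mod 13).
    Then x = 94 + 99·12 = 1282, valid modulo lcm(99, 13) = 1287: x ≡ 1282 (mod 1287).
Verify: 1282 mod 9 = 4 ✓, 1282 mod 11 = 6 ✓, 1282 mod 13 = 8 ✓.

x ≡ 1282 (mod 1287).


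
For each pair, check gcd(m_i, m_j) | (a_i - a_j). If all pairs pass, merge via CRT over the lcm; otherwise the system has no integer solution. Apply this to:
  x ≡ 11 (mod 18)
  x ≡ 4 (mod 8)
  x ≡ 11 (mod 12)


Moduli 18, 8, 12 are not pairwise coprime, so CRT works modulo lcm(m_i) when all pairwise compatibility conditions hold.
Pairwise compatibility: gcd(m_i, m_j) must divide a_i - a_j for every pair.
Merge one congruence at a time:
  Start: x ≡ 11 (mod 18).
  Combine with x ≡ 4 (mod 8): gcd(18, 8) = 2, and 4 - 11 = -7 is NOT divisible by 2.
    ⇒ system is inconsistent (no integer solution).

No solution (the system is inconsistent).


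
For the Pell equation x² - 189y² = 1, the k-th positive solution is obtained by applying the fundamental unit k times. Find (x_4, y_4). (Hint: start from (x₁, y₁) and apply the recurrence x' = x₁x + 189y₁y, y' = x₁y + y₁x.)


Step 1: Find the fundamental solution (x₁, y₁) of x² - 189y² = 1.
  Expand √189 as a continued fraction. a₀ = ⌊√189⌋ = 13; iterate m_{k+1} = d_k·a_k − m_k, d_{k+1} = (189 − m_{k+1}²)/d_k, a_{k+1} = ⌊(a₀ + m_{k+1})/d_{k+1}⌋ (starting m₀ = 0, d₀ = 1), with convergents p_k = a_k·p_{k-1} + p_{k-2}, q_k = a_k·q_{k-1} + q_{k-2} (p₋₁ = 1, q₋₁ = 0):
  k = 0: a₀ = 13; p₀/q₀ = 13/1; p₀² − 189·q₀² = 169 − 189 = -20.
  k = 1: m = 13, d = 20, a = ⌊(13 + 13)/20⌋ = 1; p/q = (1·13 + 1)/(1·1 + 0) = 14/1; p² − 189·q² = 196 − 189 = 7.
  k = 2: m = 7, d = 7, a = ⌊(13 + 7)/7⌋ = 2; p/q = (2·14 + 13)/(2·1 + 1) = 41/3; p² − 189·q² = 1681 − 1701 = -20.
  k = 3: m = 7, d = 20, a = ⌊(13 + 7)/20⌋ = 1; p/q = (1·41 + 14)/(1·3 + 1) = 55/4; p² − 189·q² = 3025 − 3024 = 1.
  The first convergent with p² − 189·q² = 1 gives the fundamental solution (x₁, y₁) = (55, 4).
Step 2: Apply the recurrence (x_{n+1}, y_{n+1}) = (x₁x_n + 189y₁y_n, x₁y_n + y₁x_n) repeatedly.
  From (x_1, y_1) = (55, 4): x_2 = 55·55 + 189·4·4 = 6049; y_2 = 55·4 + 4·55 = 440.
  From (x_2, y_2) = (6049, 440): x_3 = 55·6049 + 189·4·440 = 665335; y_3 = 55·440 + 4·6049 = 48396.
  From (x_3, y_3) = (665335, 48396): x_4 = 55·665335 + 189·4·48396 = 73180801; y_4 = 55·48396 + 4·665335 = 5323120.
Step 3: Verify x_4² - 189·y_4² = 5355429635001601 - 5355429635001600 = 1 (should be 1). ✓

(x_1, y_1) = (55, 4); (x_4, y_4) = (73180801, 5323120).
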